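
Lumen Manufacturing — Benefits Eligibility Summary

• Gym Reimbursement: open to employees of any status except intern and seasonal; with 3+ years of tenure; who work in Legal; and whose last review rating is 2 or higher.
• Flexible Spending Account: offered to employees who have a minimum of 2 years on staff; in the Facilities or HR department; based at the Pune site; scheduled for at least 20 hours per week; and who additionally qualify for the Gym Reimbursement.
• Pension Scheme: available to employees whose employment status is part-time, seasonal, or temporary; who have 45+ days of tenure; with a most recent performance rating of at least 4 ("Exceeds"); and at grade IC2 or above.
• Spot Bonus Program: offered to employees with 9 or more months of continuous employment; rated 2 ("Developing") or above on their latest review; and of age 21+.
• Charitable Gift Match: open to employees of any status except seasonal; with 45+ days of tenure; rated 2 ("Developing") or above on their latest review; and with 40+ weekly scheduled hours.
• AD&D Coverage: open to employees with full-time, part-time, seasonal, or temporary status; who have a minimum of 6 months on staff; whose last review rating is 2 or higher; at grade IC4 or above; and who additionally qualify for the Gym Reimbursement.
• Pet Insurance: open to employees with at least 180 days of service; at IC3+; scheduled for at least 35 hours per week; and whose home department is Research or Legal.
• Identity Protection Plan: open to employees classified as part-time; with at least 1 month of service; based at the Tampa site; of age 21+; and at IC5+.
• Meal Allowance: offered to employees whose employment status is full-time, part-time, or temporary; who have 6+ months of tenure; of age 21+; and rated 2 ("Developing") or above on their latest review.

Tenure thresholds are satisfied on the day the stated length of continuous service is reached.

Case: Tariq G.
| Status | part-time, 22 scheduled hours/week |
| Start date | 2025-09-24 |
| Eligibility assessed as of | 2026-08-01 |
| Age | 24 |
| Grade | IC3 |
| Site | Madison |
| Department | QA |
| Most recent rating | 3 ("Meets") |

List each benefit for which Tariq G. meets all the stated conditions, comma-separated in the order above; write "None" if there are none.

Service from 2025-09-24 to 2026-08-01: 311 days.
Gym Reimbursement — status part-time ✓ (not excluded); service 311 days < 3 years (≈1095 days) ✗ → not eligible.
Flexible Spending Account — service 311 days < 2 years (≈730 days) ✗ → not eligible.
Pension Scheme — status part-time ✓; service 311 days ≥ 45 days ✓; rating 3 < 4 ✗ → not eligible.
Spot Bonus Program — service 311 days ≥ 9 months (≈270 days) ✓; rating 3 ≥ 2 ✓; age 24 ≥ 21 ✓ → eligible.
Charitable Gift Match — status part-time ✓ (not excluded); service 311 days ≥ 45 days ✓; rating 3 ≥ 2 ✓; 22 hrs/wk < 40 ✗ → not eligible.
AD&D Coverage — status part-time ✓; service 311 days ≥ 6 months (≈180 days) ✓; rating 3 ≥ 2 ✓; grade IC3 < IC4 ✗ → not eligible.
Pet Insurance — service 311 days ≥ 180 days ✓; grade IC3 ≥ IC3 ✓; 22 hrs/wk < 35 ✗ → not eligible.
Identity Protection Plan — status part-time ✓; service 311 days ≥ 1 month (≈30 days) ✓; site Madison ✗ (not Tampa) → not eligible.
Meal Allowance — status part-time ✓; service 311 days ≥ 6 months (≈180 days) ✓; age 24 ≥ 21 ✓; rating 3 ≥ 2 ✓ → eligible.

Spot Bonus Program, Meal Allowance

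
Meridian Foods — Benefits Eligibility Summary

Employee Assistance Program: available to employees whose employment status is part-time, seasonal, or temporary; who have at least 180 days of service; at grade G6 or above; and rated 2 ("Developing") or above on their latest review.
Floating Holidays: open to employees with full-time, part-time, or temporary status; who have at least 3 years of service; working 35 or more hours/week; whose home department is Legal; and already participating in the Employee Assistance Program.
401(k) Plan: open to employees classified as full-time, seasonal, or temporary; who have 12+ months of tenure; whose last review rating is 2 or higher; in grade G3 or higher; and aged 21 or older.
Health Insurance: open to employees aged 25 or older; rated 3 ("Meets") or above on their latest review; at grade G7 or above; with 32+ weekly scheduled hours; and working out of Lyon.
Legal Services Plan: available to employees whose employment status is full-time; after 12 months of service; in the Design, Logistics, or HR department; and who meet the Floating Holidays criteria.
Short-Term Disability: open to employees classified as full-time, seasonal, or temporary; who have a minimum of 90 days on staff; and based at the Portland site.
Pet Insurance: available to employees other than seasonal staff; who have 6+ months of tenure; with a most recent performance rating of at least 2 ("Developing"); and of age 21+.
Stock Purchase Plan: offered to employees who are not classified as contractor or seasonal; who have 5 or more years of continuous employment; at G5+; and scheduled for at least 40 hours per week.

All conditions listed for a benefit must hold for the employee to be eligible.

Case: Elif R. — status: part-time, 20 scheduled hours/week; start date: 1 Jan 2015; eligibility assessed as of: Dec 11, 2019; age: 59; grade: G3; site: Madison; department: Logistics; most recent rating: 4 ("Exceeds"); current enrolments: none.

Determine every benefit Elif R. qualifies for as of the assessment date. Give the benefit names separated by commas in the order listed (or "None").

Service from 1 Jan 2015 to Dec 11, 2019: 1805 days.
Employee Assistance Program — status part-time ✓; service 1805 days ≥ 180 days ✓; grade G3 < G6 ✗ → not eligible.
Floating Holidays — status part-time ✓; service 1805 days ≥ 3 years (≈1095 days) ✓; 20 hrs/wk < 35 ✗ → not eligible.
401(k) Plan — status part-time ✗ (requires full-time, seasonal, or temporary) → not eligible.
Health Insurance — age 59 ≥ 25 ✓; rating 4 ≥ 3 ✓; grade G3 < G7 ✗ → not eligible.
Legal Services Plan — status part-time ✗ (requires full-time) → not eligible.
Short-Term Disability — status part-time ✗ (requires full-time, seasonal, or temporary) → not eligible.
Pet Insurance — status part-time ✓ (not excluded); service 1805 days ≥ 6 months (≈180 days) ✓; rating 4 ≥ 2 ✓; age 59 ≥ 21 ✓ → eligible.
Stock Purchase Plan — status part-time ✓ (not excluded); service 1805 days < 5 years (≈1825 days) ✗ → not eligible.

Pet Insurance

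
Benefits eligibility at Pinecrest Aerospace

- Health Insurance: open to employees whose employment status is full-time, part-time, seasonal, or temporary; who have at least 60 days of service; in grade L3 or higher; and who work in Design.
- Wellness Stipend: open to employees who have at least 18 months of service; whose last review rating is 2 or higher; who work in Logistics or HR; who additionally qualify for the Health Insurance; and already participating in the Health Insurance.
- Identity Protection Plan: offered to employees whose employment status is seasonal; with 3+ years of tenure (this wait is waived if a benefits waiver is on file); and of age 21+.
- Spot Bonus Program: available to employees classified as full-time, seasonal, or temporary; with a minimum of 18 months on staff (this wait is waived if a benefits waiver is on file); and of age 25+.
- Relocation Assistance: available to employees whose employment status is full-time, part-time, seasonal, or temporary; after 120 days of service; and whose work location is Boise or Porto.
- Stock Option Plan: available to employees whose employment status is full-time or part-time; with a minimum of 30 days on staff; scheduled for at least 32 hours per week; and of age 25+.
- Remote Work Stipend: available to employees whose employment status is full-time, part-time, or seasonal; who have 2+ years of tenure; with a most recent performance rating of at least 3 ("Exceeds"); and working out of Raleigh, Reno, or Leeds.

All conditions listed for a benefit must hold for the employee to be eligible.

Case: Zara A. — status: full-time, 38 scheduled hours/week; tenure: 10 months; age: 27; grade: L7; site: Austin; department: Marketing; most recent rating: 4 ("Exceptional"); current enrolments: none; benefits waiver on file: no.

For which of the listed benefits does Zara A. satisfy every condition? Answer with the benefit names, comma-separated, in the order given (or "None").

Stock Option Plan

Health Insurance — status full-time ✓; service 10 months ≥ 60 days ✓; grade L7 ≥ L3 ✓; dept Marketing ✗ → not eligible.
Wellness Stipend — service 10 months < 18 months ✗ → not eligible.
Identity Protection Plan — status full-time ✗ (requires seasonal) → not eligible.
Spot Bonus Program — status full-time ✓; no waiver, service 10 months < 18 months ✗ → not eligible.
Relocation Assistance — status full-time ✓; service 10 months ≥ 120 days ✓; site Austin ✗ (not Boise or Porto) → not eligible.
Stock Option Plan — status full-time ✓; service 10 months ≥ 30 days ✓; 38 hrs/wk ≥ 32 ✓; age 27 ≥ 25 ✓ → eligible.
Remote Work Stipend — status full-time ✓; service 10 months < 2 years (≈730 days) ✗ → not eligible.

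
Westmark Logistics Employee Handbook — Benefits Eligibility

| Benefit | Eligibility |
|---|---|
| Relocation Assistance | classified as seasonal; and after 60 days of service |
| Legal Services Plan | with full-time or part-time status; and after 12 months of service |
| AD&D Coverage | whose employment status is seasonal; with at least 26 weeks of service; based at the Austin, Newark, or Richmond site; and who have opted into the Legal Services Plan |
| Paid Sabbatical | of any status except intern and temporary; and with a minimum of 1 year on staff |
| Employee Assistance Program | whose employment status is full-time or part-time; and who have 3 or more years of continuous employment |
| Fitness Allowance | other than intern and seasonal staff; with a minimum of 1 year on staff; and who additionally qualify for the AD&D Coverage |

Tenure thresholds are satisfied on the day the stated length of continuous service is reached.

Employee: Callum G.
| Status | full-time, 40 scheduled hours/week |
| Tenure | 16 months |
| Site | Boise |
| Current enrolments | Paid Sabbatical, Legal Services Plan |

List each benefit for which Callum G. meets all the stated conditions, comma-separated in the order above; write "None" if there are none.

Legal Services Plan, Paid Sabbatical

Relocation Assistance — status full-time ✗ (requires seasonal) → not eligible.
Legal Services Plan — status full-time ✓; service 16 months ≥ 12 months ✓ → eligible.
AD&D Coverage — status full-time ✗ (requires seasonal) → not eligible.
Paid Sabbatical — status full-time ✓ (not excluded); service 16 months ≥ 1 year (≈365 days) ✓ → eligible.
Employee Assistance Program — status full-time ✓; service 16 months < 3 years (≈1095 days) ✗ → not eligible.
Fitness Allowance — status full-time ✓ (not excluded); service 16 months ≥ 1 year (≈365 days) ✓; not eligible for AD&D Coverage ✗ → not eligible.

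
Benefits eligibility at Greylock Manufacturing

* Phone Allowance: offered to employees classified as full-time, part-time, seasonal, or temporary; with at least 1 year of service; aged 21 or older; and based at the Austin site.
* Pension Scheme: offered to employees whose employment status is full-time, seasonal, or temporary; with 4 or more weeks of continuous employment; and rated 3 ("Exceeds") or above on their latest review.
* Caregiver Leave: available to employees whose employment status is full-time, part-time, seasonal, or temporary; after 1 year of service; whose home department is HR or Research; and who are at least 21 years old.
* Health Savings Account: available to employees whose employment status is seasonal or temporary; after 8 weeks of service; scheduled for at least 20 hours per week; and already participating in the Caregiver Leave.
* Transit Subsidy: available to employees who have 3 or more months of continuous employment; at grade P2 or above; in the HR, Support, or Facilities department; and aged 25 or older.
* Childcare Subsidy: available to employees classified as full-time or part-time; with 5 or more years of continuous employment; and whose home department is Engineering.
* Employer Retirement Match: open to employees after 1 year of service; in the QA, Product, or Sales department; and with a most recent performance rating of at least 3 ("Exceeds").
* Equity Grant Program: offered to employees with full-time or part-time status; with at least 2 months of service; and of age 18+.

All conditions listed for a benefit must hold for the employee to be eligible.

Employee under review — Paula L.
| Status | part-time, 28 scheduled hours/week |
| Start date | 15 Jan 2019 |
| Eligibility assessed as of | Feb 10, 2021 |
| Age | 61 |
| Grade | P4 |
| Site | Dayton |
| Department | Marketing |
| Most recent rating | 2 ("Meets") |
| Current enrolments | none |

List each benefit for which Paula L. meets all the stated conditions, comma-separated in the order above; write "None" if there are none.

Equity Grant Program

Service from 15 Jan 2019 to Feb 10, 2021: 757 days.
Phone Allowance — status part-time ✓; service 757 days ≥ 1 year (≈365 days) ✓; age 61 ≥ 21 ✓; site Dayton ✗ (not Austin) → not eligible.
Pension Scheme — status part-time ✗ (requires full-time, seasonal, or temporary) → not eligible.
Caregiver Leave — status part-time ✓; service 757 days ≥ 1 year (≈365 days) ✓; dept Marketing ✗ → not eligible.
Health Savings Account — status part-time ✗ (requires seasonal or temporary) → not eligible.
Transit Subsidy — service 757 days ≥ 3 months (≈90 days) ✓; grade P4 ≥ P2 ✓; dept Marketing ✗ → not eligible.
Childcare Subsidy — status part-time ✓; service 757 days < 5 years (≈1825 days) ✗ → not eligible.
Employer Retirement Match — service 757 days ≥ 1 year (≈365 days) ✓; dept Marketing ✗ → not eligible.
Equity Grant Program — status part-time ✓; service 757 days ≥ 2 months (≈60 days) ✓; age 61 ≥ 18 ✓ → eligible.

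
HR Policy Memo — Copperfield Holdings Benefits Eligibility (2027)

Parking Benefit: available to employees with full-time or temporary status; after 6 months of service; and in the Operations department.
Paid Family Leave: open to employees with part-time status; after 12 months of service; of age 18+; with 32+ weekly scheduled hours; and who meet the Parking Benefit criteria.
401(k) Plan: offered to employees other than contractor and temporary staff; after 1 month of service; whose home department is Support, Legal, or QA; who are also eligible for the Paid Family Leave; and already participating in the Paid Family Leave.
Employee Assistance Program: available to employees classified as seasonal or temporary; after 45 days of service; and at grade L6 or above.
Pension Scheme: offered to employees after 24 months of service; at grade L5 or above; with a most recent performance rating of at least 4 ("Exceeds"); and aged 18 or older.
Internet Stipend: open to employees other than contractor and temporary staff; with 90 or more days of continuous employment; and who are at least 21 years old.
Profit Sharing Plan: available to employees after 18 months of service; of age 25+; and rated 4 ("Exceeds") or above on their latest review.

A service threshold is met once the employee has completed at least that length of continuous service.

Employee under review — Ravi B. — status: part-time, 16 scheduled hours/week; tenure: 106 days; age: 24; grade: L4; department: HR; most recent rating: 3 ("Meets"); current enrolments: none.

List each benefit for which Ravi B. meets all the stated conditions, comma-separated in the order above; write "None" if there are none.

Parking Benefit — status part-time ✗ (requires full-time or temporary) → not eligible.
Paid Family Leave — status part-time ✓; service 106 days < 12 months (≈360 days) ✗ → not eligible.
401(k) Plan — status part-time ✓ (not excluded); service 106 days ≥ 1 month (≈30 days) ✓; dept HR ✗ → not eligible.
Employee Assistance Program — status part-time ✗ (requires seasonal or temporary) → not eligible.
Pension Scheme — service 106 days < 24 months (≈720 days) ✗ → not eligible.
Internet Stipend — status part-time ✓ (not excluded); service 106 days ≥ 90 days ✓; age 24 ≥ 21 ✓ → eligible.
Profit Sharing Plan — service 106 days < 18 months (≈540 days) ✗ → not eligible.

Internet Stipend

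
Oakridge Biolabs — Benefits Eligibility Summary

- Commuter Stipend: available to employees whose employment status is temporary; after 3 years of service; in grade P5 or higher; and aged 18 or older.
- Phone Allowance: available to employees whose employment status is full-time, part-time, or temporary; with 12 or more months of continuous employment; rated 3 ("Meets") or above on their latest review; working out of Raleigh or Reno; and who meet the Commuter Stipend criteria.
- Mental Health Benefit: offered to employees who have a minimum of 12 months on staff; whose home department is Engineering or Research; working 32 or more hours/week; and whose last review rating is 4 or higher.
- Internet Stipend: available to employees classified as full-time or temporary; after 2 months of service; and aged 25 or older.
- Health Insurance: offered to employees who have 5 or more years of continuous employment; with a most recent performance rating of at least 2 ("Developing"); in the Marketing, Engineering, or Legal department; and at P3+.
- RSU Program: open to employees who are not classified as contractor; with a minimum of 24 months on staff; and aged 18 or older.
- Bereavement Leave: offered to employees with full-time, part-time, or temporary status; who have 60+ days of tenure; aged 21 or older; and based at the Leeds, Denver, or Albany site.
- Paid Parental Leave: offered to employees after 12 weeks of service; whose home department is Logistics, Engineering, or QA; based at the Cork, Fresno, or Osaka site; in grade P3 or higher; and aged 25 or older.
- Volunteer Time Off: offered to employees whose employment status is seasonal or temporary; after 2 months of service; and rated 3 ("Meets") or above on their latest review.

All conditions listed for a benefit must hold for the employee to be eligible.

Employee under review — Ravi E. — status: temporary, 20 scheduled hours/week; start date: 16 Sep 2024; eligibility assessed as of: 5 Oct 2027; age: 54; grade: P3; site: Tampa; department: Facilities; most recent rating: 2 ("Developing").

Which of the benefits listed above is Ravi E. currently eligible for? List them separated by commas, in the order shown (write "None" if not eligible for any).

Service from 16 Sep 2024 to 5 Oct 2027: 1114 days.
Commuter Stipend — status temporary ✓; service 1114 days ≥ 3 years (≈1095 days) ✓; grade P3 < P5 ✗ → not eligible.
Phone Allowance — status temporary ✓; service 1114 days ≥ 12 months (≈360 days) ✓; rating 2 < 3 ✗ → not eligible.
Mental Health Benefit — service 1114 days ≥ 12 months (≈360 days) ✓; dept Facilities ✗ → not eligible.
Internet Stipend — status temporary ✓; service 1114 days ≥ 2 months (≈60 days) ✓; age 54 ≥ 25 ✓ → eligible.
Health Insurance — service 1114 days < 5 years (≈1825 days) ✗ → not eligible.
RSU Program — status temporary ✓ (not excluded); service 1114 days ≥ 24 months (≈720 days) ✓; age 54 ≥ 18 ✓ → eligible.
Bereavement Leave — status temporary ✓; service 1114 days ≥ 60 days ✓; age 54 ≥ 21 ✓; site Tampa ✗ (not Leeds, Denver, or Albany) → not eligible.
Paid Parental Leave — service 1114 days ≥ 12 weeks (≈84 days) ✓; dept Facilities ✗ → not eligible.
Volunteer Time Off — status temporary ✓; service 1114 days ≥ 2 months (≈60 days) ✓; rating 2 < 3 ✗ → not eligible.

Internet Stipend, RSU Program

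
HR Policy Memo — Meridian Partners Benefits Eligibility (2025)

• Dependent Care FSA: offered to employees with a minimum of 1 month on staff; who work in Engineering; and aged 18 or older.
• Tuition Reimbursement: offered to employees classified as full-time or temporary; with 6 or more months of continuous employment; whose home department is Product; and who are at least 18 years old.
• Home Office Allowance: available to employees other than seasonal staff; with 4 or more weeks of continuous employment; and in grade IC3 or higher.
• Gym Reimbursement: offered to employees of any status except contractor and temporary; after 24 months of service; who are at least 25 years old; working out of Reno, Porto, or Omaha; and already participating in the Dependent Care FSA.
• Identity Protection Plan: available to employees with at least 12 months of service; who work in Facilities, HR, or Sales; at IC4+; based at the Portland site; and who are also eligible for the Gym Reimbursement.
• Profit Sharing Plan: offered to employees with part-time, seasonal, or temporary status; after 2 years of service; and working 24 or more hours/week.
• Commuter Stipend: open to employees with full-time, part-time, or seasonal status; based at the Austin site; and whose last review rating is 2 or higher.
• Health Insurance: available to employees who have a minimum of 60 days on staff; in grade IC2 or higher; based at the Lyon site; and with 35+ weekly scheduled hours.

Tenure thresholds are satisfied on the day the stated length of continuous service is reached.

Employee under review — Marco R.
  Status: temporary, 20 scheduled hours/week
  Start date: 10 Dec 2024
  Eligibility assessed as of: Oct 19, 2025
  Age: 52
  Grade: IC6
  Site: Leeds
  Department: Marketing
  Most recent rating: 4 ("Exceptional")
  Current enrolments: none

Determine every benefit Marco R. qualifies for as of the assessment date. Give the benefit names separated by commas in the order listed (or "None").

Service from 10 Dec 2024 to Oct 19, 2025: 313 days.
Dependent Care FSA — service 313 days ≥ 1 month (≈30 days) ✓; dept Marketing ✗ → not eligible.
Tuition Reimbursement — status temporary ✓; service 313 days ≥ 6 months (≈180 days) ✓; dept Marketing ✗ → not eligible.
Home Office Allowance — status temporary ✓ (not excluded); service 313 days ≥ 4 weeks (≈28 days) ✓; grade IC6 ≥ IC3 ✓ → eligible.
Gym Reimbursement — status temporary ✗ (excluded) → not eligible.
Identity Protection Plan — service 313 days < 12 months (≈360 days) ✗ → not eligible.
Profit Sharing Plan — status temporary ✓; service 313 days < 2 years (≈730 days) ✗ → not eligible.
Commuter Stipend — status temporary ✗ (requires full-time, part-time, or seasonal) → not eligible.
Health Insurance — service 313 days ≥ 60 days ✓; grade IC6 ≥ IC2 ✓; site Leeds ✗ (not Lyon) → not eligible.

Home Office Allowance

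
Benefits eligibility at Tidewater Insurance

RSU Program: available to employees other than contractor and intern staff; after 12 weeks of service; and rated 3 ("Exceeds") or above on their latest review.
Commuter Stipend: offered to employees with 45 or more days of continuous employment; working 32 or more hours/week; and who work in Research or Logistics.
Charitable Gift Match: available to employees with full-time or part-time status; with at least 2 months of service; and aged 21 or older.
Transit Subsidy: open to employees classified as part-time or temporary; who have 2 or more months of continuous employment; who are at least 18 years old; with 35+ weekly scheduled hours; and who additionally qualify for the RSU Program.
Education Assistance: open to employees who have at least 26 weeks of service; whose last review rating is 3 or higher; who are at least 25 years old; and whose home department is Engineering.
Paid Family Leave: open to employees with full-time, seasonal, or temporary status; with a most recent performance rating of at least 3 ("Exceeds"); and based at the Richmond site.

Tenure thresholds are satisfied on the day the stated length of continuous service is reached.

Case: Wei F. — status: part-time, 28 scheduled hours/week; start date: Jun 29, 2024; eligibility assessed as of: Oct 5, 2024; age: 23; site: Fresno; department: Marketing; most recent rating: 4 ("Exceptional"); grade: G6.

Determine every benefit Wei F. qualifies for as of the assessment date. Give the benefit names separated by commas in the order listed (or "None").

Service from Jun 29, 2024 to Oct 5, 2024: 98 days.
RSU Program — status part-time ✓ (not excluded); service 98 days ≥ 12 weeks (≈84 days) ✓; rating 4 ≥ 3 ✓ → eligible.
Commuter Stipend — service 98 days ≥ 45 days ✓; 28 hrs/wk < 32 ✗ → not eligible.
Charitable Gift Match — status part-time ✓; service 98 days ≥ 2 months (≈60 days) ✓; age 23 ≥ 21 ✓ → eligible.
Transit Subsidy — status part-time ✓; service 98 days ≥ 2 months (≈60 days) ✓; age 23 ≥ 18 ✓; 28 hrs/wk < 35 ✗ → not eligible.
Education Assistance — service 98 days < 26 weeks (≈182 days) ✗ → not eligible.
Paid Family Leave — status part-time ✗ (requires full-time, seasonal, or temporary) → not eligible.

RSU Program, Charitable Gift Match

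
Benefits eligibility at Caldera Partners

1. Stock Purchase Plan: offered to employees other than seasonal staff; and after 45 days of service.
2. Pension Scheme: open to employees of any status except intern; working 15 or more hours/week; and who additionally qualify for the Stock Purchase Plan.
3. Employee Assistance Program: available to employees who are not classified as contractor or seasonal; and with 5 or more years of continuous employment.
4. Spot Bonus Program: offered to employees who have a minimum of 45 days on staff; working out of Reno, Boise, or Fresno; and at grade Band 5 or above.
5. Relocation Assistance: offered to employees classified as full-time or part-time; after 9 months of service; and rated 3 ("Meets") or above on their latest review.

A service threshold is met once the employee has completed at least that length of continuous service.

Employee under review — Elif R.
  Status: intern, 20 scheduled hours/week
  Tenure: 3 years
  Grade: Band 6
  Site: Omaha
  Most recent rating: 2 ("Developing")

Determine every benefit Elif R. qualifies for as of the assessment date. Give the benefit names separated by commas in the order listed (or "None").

Stock Purchase Plan — status intern ✓ (not excluded); service 3 years ≥ 45 days ✓ → eligible.
Pension Scheme — status intern ✗ (excluded) → not eligible.
Employee Assistance Program — status intern ✓ (not excluded); service 3 years < 5 years ✗ → not eligible.
Spot Bonus Program — service 3 years ≥ 45 days ✓; site Omaha ✗ (not Reno, Boise, or Fresno) → not eligible.
Relocation Assistance — status intern ✗ (requires full-time or part-time) → not eligible.

Stock Purchase Plan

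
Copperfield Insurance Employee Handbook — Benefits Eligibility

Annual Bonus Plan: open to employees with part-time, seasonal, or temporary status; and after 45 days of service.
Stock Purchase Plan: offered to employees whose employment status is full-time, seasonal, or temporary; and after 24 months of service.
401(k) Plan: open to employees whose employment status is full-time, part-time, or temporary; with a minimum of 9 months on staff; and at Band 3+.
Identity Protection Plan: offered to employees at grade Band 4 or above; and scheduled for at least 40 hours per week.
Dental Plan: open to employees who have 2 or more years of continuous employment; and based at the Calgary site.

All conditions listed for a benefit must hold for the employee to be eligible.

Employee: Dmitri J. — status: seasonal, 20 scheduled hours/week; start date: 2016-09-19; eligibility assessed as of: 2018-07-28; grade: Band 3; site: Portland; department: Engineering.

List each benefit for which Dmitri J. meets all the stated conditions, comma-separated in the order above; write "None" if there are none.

Annual Bonus Plan

Service from 2016-09-19 to 2018-07-28: 677 days.
Annual Bonus Plan — status seasonal ✓; service 677 days ≥ 45 days ✓ → eligible.
Stock Purchase Plan — status seasonal ✓; service 677 days < 24 months (≈720 days) ✗ → not eligible.
401(k) Plan — status seasonal ✗ (requires full-time, part-time, or temporary) → not eligible.
Identity Protection Plan — grade Band 3 < Band 4 ✗ → not eligible.
Dental Plan — service 677 days < 2 years (≈730 days) ✗ → not eligible.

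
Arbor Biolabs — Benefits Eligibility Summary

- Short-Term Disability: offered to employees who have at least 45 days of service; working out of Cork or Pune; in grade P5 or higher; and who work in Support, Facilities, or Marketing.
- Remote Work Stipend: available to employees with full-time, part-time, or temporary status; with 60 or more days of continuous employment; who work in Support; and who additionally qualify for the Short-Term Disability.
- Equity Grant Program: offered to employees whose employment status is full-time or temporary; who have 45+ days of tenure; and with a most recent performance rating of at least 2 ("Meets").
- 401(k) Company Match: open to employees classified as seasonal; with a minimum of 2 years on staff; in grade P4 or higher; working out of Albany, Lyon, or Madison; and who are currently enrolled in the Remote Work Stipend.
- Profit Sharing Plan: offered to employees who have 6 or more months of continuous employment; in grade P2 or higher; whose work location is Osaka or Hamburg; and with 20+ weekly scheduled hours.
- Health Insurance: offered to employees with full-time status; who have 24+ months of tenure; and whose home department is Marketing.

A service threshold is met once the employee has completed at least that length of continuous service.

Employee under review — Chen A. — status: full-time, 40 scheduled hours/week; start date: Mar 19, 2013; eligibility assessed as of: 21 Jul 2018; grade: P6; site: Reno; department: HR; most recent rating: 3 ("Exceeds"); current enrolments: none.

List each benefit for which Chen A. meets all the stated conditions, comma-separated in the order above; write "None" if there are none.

Equity Grant Program

Service from Mar 19, 2013 to 21 Jul 2018: 1950 days.
Short-Term Disability — service 1950 days ≥ 45 days ✓; site Reno ✗ (not Cork or Pune) → not eligible.
Remote Work Stipend — status full-time ✓; service 1950 days ≥ 60 days ✓; dept HR ✗ → not eligible.
Equity Grant Program — status full-time ✓; service 1950 days ≥ 45 days ✓; rating 3 ≥ 2 ✓ → eligible.
401(k) Company Match — status full-time ✗ (requires seasonal) → not eligible.
Profit Sharing Plan — service 1950 days ≥ 6 months (≈180 days) ✓; grade P6 ≥ P2 ✓; site Reno ✗ (not Osaka or Hamburg) → not eligible.
Health Insurance — status full-time ✓; service 1950 days ≥ 24 months (≈720 days) ✓; dept HR ✗ → not eligible.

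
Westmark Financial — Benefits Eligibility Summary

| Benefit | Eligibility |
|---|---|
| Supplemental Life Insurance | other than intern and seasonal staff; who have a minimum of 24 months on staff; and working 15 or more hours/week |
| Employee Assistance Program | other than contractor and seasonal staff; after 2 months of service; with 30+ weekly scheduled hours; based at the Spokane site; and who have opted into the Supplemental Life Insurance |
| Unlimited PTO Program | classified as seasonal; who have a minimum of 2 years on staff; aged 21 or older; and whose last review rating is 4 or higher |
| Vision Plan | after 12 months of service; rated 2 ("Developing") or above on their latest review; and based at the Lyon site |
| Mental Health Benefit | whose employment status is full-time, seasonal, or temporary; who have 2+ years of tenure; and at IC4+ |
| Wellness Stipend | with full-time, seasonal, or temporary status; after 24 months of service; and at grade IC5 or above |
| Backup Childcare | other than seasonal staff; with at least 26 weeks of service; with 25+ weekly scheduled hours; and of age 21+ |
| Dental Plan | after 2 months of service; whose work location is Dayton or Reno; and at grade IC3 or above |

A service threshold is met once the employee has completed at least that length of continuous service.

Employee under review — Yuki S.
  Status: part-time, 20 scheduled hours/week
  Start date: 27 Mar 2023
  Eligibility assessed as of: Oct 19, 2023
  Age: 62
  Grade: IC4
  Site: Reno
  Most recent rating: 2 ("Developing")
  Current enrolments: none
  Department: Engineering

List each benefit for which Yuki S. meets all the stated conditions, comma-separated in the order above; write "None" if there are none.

Service from 27 Mar 2023 to Oct 19, 2023: 206 days.
Supplemental Life Insurance — status part-time ✓ (not excluded); service 206 days < 24 months (≈720 days) ✗ → not eligible.
Employee Assistance Program — status part-time ✓ (not excluded); service 206 days ≥ 2 months (≈60 days) ✓; 20 hrs/wk < 30 ✗ → not eligible.
Unlimited PTO Program — status part-time ✗ (requires seasonal) → not eligible.
Vision Plan — service 206 days < 12 months (≈360 days) ✗ → not eligible.
Mental Health Benefit — status part-time ✗ (requires full-time, seasonal, or temporary) → not eligible.
Wellness Stipend — status part-time ✗ (requires full-time, seasonal, or temporary) → not eligible.
Backup Childcare — status part-time ✓ (not excluded); service 206 days ≥ 26 weeks (≈182 days) ✓; 20 hrs/wk < 25 ✗ → not eligible.
Dental Plan — service 206 days ≥ 2 months (≈60 days) ✓; site Reno ✓; grade IC4 ≥ IC3 ✓ → eligible.

Dental Plan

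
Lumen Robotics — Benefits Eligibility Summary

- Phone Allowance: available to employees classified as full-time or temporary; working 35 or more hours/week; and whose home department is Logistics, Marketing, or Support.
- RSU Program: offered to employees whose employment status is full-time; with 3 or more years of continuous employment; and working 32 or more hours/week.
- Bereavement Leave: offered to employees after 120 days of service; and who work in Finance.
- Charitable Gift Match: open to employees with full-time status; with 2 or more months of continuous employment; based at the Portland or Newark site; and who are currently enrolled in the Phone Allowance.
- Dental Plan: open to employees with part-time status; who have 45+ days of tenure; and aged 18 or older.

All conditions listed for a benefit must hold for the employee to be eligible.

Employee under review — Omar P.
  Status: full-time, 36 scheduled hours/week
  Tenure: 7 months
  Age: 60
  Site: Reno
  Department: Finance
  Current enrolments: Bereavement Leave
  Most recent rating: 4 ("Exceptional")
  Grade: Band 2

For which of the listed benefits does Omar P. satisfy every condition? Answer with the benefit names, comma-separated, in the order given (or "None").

Phone Allowance — status full-time ✓; 36 hrs/wk ≥ 35 ✓; dept Finance ✗ → not eligible.
RSU Program — status full-time ✓; service 7 months < 3 years (≈1095 days) ✗ → not eligible.
Bereavement Leave — service 7 months ≥ 120 days ✓; dept Finance ✓ → eligible.
Charitable Gift Match — status full-time ✓; service 7 months ≥ 2 months ✓; site Reno ✗ (not Portland or Newark) → not eligible.
Dental Plan — status full-time ✗ (requires part-time) → not eligible.

Bereavement Leave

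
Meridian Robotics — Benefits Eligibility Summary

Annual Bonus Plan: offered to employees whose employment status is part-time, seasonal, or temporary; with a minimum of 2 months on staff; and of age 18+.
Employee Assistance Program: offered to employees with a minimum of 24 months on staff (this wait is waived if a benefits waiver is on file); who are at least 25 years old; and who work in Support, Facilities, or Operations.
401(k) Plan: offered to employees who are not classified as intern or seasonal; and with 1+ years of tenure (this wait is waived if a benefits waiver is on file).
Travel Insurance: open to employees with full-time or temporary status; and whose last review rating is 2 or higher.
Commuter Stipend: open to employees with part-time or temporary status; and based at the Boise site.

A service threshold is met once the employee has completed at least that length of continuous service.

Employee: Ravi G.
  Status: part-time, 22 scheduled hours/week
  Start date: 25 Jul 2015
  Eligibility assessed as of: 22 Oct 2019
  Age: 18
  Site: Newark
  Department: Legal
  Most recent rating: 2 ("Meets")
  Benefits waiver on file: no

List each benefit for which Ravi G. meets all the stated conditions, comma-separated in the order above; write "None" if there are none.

Service from 25 Jul 2015 to 22 Oct 2019: 1550 days.
Annual Bonus Plan — status part-time ✓; service 1550 days ≥ 2 months (≈60 days) ✓; age 18 ≥ 18 ✓ → eligible.
Employee Assistance Program — no waiver, service 1550 days ≥ 24 months (≈720 days) ✓; age 18 < 25 ✗ → not eligible.
401(k) Plan — status part-time ✓ (not excluded); no waiver, service 1550 days ≥ 1 year (≈365 days) ✓ → eligible.
Travel Insurance — status part-time ✗ (requires full-time or temporary) → not eligible.
Commuter Stipend — status part-time ✓; site Newark ✗ (not Boise) → not eligible.

Annual Bonus Plan, 401(k) Plan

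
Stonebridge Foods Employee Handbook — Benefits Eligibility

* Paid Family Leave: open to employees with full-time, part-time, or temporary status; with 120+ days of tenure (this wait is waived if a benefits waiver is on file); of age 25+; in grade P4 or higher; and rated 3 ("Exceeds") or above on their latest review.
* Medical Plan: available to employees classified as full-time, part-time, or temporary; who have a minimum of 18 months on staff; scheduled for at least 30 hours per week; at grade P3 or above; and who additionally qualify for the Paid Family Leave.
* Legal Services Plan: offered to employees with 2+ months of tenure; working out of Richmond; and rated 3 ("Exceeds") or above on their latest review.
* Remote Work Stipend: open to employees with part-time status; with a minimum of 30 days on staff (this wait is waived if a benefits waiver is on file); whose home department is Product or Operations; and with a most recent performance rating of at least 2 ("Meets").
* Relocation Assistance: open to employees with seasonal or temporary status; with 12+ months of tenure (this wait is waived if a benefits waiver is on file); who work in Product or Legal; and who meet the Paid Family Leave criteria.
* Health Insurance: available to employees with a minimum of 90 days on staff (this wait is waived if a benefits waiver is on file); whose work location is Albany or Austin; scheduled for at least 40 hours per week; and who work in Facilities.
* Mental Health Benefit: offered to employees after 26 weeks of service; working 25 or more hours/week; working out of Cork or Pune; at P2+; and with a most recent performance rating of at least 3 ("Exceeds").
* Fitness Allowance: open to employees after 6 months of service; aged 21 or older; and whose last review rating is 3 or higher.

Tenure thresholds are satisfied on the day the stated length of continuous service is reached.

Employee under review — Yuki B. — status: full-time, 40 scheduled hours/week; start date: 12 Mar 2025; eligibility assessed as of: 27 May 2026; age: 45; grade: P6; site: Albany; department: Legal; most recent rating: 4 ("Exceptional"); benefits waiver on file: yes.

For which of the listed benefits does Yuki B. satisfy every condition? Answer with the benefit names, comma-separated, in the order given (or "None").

Service from 12 Mar 2025 to 27 May 2026: 441 days.
Paid Family Leave — status full-time ✓; benefits waiver on file ✓; age 45 ≥ 25 ✓; grade P6 ≥ P4 ✓; rating 4 ≥ 3 ✓ → eligible.
Medical Plan — status full-time ✓; service 441 days < 18 months (≈540 days) ✗ → not eligible.
Legal Services Plan — service 441 days ≥ 2 months (≈60 days) ✓; site Albany ✗ (not Richmond) → not eligible.
Remote Work Stipend — status full-time ✗ (requires part-time) → not eligible.
Relocation Assistance — status full-time ✗ (requires seasonal or temporary) → not eligible.
Health Insurance — benefits waiver on file ✓; site Albany ✓; 40 hrs/wk ≥ 40 ✓; dept Legal ✗ → not eligible.
Mental Health Benefit — service 441 days ≥ 26 weeks (≈182 days) ✓; 40 hrs/wk ≥ 25 ✓; site Albany ✗ (not Cork or Pune) → not eligible.
Fitness Allowance — service 441 days ≥ 6 months (≈180 days) ✓; age 45 ≥ 21 ✓; rating 4 ≥ 3 ✓ → eligible.

Paid Family Leave, Fitness Allowance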